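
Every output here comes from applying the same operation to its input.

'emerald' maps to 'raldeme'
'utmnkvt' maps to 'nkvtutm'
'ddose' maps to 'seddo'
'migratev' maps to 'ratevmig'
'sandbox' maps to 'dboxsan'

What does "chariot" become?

In each case the input is transformed by: move the first 3 characters to the end (rotate left by 3).
Doing the same to "chariot": "riotcha".

riotcha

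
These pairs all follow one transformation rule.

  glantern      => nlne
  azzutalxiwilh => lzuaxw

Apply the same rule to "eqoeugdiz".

iqeg

The rule is to keep every other character starting from the second (positions 2nd, 4th, 6th, ...), then move the last character to the front.
For "eqoeugdiz", step one produces "qegi"; step two turns that into "iqeg".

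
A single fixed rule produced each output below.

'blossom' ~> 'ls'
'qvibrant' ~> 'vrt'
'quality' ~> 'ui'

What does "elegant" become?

Each output is the input with this applied: keep one character in every 3, starting at position 2 (positions 2nd, 5th, 8th, ...).
On "elegant" that produces "la".

la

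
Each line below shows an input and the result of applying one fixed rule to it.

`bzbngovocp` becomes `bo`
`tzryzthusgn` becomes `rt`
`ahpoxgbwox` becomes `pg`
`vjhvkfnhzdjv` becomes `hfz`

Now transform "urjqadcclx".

jd

Each output is the input with this applied: delete the last 3 characters, then keep one character in every 3, starting at position 3 (positions 3rd, 6th, 9th, ...).
For "urjqadcclx", step one produces "urjqadc"; step two turns that into "jd".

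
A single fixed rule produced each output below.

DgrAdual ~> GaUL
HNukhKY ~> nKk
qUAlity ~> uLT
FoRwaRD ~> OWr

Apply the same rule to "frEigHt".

RIh

The transformation: keep every other character starting from the second (positions 2nd, 4th, 6th, ...), then flip the case of every letter.
On "frEigHt": the first step gives "riH", and the second then gives "RIh".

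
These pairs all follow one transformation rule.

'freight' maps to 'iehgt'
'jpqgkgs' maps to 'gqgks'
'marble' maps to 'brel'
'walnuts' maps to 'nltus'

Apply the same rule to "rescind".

csnid

Each output is the input with this applied: delete the first 2 characters, then swap each adjacent pair of characters (1↔2, 3↔4, ...).
For "rescind", step one produces "scind"; step two turns that into "csnid".
(Check on "freight": → "eight" → "iehgt" ✓)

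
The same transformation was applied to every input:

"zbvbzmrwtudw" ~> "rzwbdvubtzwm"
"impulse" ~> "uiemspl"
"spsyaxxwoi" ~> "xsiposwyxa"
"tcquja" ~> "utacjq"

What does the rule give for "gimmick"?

mgkicmi

Rule — take characters alternately from the front and the back (1st, last, 2nd, 2nd-last, ...), then move the last character to the front.
On "gimmick": the first step gives "gkicmim", and the second then gives "mgkicmi".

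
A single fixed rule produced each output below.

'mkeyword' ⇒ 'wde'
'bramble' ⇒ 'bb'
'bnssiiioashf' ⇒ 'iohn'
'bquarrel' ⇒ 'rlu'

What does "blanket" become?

The pattern: move the first 3 characters to the end (rotate left by 3), then keep one character in every 3, starting at position 2 (positions 2nd, 5th, 8th, ...).
Starting from "blanket": after the first operation, "nketbla"; after the second, "kb".

kb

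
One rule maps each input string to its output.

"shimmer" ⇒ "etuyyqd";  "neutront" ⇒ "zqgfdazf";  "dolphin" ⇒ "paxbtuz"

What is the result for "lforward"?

xradimdp

Looking at the pairs, the operation is to shift every letter 12 places forward in the alphabet (wrapping around).
Doing the same to "lforward": "xradimdp".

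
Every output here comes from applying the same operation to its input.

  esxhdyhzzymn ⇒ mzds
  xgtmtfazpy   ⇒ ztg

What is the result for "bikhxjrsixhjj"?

Each output is the input with this applied: keep one character in every 3, starting at position 2 (positions 2nd, 5th, 8th, ...), then reverse the string.
Working it through for "bikhxjrsixhjj": intermediate "ixsh", final "hsxi".

hsxi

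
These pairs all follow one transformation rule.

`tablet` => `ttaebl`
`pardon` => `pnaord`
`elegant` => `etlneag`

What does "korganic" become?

kcoirnga

The pattern: take characters alternately from the front and the back (1st, last, 2nd, 2nd-last, ...).
For "korganic" the result is "kcoirnga".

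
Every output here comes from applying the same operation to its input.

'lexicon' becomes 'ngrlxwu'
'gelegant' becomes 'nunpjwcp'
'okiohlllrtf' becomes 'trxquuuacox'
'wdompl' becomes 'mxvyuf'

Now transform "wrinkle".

The rule is to move the first character to the end, then shift every letter 9 places forward in the alphabet (wrapping around).
For "wrinkle" the result is "arwtunf".

arwtunf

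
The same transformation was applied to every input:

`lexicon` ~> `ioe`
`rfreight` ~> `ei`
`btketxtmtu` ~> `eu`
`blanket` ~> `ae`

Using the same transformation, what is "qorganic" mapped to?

In each case the input is transformed by: move the first 2 characters to the end (rotate left by 2), then keep only the vowels.
For "qorganic", step one produces "rganicqo"; step two turns that into "aio".
(Check on "blanket": → "anketbl" → "ae" ✓)

aio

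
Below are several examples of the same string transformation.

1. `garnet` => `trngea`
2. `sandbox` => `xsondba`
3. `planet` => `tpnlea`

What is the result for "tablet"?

Rule — sort the characters into reverse alphabetical order.
For "tablet" the result is "ttleba".

ttleba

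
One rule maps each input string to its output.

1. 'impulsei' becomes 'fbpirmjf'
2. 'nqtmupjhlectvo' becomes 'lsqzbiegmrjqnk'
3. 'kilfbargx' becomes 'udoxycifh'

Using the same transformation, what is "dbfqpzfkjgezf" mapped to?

Each output is the input with this applied: reverse the string, then shift every letter 3 places backward in the alphabet (wrapping around).
For "dbfqpzfkjgezf", step one produces "fzegjkfzpqfbd"; step two turns that into "cwbdghcwmncya".

cwbdghcwmncya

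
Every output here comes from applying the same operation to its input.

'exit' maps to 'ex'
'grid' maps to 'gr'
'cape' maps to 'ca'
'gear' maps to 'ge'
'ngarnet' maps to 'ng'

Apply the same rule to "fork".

What's happening: keep only the first 2 characters.
For "fork" the result is "fo".

fo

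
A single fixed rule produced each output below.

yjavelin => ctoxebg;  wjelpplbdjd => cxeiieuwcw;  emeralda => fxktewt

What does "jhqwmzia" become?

Looking at the pairs, the operation is to delete the first character, then shift every letter 7 places backward in the alphabet (wrapping around).
For "jhqwmzia", step one produces "hqwmzia"; step two turns that into "ajpfsbt".

ajpfsbt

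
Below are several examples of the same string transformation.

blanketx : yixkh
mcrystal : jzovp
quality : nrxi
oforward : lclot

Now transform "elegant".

bibd

Each output is the input with this applied: shift every letter 3 places backward in the alphabet (wrapping around), then delete the last 3 characters.
"elegant" → "bibdxkq" → "bibd".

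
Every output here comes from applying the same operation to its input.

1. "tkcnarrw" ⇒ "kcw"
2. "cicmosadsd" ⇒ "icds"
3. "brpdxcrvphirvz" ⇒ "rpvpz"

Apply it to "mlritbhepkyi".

lrep

The rule is to swap each adjacent pair of characters (1↔2, 3↔4, ...), then keep one character in every 3, starting at position 1 (positions 1st, 4th, 7th, ...).
Starting from "mlritbhepkyi": after the first operation, "lmirbtehkpiy"; after the second, "lrep".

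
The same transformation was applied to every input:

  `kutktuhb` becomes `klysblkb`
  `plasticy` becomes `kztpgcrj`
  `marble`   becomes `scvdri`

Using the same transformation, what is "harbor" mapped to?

Rule — shift every letter 9 places backward in the alphabet (wrapping around), then swap the front and back halves of the string.
"harbor" → "sfiyri".
(Check on "marble": → "driscv" → "scvdri" ✓)

sfiyri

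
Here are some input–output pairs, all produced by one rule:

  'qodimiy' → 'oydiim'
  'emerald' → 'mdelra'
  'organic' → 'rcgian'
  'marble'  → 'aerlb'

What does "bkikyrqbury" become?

kyirkuybrq

Each output is the input with this applied: delete the first character, then take characters alternately from the front and the back (1st, last, 2nd, 2nd-last, ...).
Applying both steps to "bkikyrqbury": "kikyrqbury", then "kyirkuybrq".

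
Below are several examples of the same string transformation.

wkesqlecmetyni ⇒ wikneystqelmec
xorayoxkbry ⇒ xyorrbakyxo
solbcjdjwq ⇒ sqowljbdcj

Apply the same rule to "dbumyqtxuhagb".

dbbguamhyuqxt

The pattern: take characters alternately from the front and the back (1st, last, 2nd, 2nd-last, ...).
Doing the same to "dbumyqtxuhagb": "dbbguamhyuqxt".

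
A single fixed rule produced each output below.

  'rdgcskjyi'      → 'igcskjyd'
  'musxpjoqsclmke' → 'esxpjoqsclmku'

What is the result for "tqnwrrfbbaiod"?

The rule is to delete the first character, then swap the first and last characters.
On "tqnwrrfbbaiod": the first step gives "qnwrrfbbaiod", and the second then gives "dnwrrfbbaioq".

dnwrrfbbaioq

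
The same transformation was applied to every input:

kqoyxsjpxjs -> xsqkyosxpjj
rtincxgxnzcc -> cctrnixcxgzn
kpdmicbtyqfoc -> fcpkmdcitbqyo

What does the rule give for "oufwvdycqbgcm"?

gmuowfdvcybqc

The pattern: swap each adjacent pair of characters (1↔2, 3↔4, ...), then move the last 2 characters to the front (rotate right by 2).
"oufwvdycqbgcm" → "gmuowfdvcybqc".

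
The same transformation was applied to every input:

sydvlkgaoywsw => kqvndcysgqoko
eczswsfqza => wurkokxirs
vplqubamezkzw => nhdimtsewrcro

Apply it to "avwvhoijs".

Each output is the input with this applied: shift every letter 8 places backward in the alphabet (wrapping around).
Applying that to "avwvhoijs" gives "snonzgabk".

snonzgabk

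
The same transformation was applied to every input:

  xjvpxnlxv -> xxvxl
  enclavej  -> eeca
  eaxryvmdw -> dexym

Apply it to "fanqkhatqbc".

What's happening: move the last 2 characters to the front (rotate right by 2), then keep every other character starting from the first (positions 1st, 3rd, 5th, ...).
So "fanqkhatqbc" becomes "bfnkaq".

bfnkaq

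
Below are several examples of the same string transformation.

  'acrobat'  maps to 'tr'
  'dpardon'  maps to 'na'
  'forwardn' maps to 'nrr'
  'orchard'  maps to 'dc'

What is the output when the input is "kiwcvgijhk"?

Looking at the pairs, the operation is to move the last 2 characters to the front (rotate right by 2), then keep one character in every 3, starting at position 2 (positions 2nd, 5th, 8th, ...).
For "kiwcvgijhk", step one produces "hkkiwcvgij"; step two turns that into "kwg".
(Check on "acrobat": → "atacrob" → "tr" ✓)

kwg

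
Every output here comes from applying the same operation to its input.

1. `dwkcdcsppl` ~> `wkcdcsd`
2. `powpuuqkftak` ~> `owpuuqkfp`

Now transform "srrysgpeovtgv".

rrysgpeovs

In each case the input is transformed by: delete the last 3 characters, then move the first character to the end.
"srrysgpeovtgv" → "rrysgpeovs".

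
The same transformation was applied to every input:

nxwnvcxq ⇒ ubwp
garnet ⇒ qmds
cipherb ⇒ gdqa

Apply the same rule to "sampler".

In each case the input is transformed by: shift every letter 1 place backward in the alphabet (wrapping around), then keep only the last 4 characters.
Applying both steps to "sampler": "rzlokdq", then "okdq".

okdq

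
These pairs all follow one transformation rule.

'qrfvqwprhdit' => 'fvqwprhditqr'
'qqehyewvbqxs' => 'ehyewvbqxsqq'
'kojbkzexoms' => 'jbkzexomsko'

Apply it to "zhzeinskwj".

In each case the input is transformed by: move the first 2 characters to the end (rotate left by 2).
Applying that to "zhzeinskwj" gives "zeinskwjzh".

zeinskwjzh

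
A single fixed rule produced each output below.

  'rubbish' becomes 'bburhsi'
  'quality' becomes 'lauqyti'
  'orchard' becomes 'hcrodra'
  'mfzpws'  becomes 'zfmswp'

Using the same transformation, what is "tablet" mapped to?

battel

Each output is the input with this applied: move the last 3 characters to the front (rotate right by 3), then reverse the string.
On "tablet": the first step gives "lettab", and the second then gives "battel".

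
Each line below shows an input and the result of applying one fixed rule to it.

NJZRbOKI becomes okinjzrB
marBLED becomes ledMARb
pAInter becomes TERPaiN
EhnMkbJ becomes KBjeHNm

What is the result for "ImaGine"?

What's happening: flip the case of every letter, then move the last 3 characters to the front (rotate right by 3).
Doing the same to "ImaGine": "INEiMAg".

INEiMAg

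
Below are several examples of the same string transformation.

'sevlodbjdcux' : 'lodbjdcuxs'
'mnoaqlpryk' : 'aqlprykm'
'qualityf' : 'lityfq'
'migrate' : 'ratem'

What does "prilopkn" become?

What's happening: move the first character to the end, then delete the first 2 characters.
For "prilopkn", step one produces "rilopknp"; step two turns that into "lopknp".
(Check on "mnoaqlpryk": → "noaqlprykm" → "aqlprykm" ✓)

lopknp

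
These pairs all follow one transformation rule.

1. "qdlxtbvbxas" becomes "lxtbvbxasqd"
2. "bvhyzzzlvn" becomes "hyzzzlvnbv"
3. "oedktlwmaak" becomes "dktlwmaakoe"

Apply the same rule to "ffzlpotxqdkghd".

zlpotxqdkghdff

Each output is the input with this applied: move the first 2 characters to the end (rotate left by 2).
So "ffzlpotxqdkghd" becomes "zlpotxqdkghdff".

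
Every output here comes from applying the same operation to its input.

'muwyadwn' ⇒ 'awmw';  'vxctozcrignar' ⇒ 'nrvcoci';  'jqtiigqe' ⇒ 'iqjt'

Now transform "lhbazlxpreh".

Rule — keep every other character starting from the first (positions 1st, 3rd, 5th, ...), then move the last 2 characters to the front (rotate right by 2).
Starting from "lhbazlxpreh": after the first operation, "lbzxrh"; after the second, "rhlbzx".

rhlbzx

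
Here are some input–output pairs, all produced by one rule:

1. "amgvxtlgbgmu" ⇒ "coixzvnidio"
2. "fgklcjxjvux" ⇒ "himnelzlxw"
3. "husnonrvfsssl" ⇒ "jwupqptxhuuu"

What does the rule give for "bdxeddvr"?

dfzgffx

Looking at the pairs, the operation is to shift every letter 2 places forward in the alphabet (wrapping around), then delete the last character.
Working it through for "bdxeddvr": intermediate "dfzgffxt", final "dfzgffx".
(Check on "fgklcjxjvux": → "himnelzlxwz" → "himnelzlxw" ✓)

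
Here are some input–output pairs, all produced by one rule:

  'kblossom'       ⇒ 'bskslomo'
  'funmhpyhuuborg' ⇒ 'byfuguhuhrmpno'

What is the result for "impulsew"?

ewiulsmp

What's happening: sort the characters into alphabetical order, then take characters alternately from the front and the back (1st, last, 2nd, 2nd-last, ...).
Working it through for "impulsew": intermediate "eilmpsuw", final "ewiulsmp".
(Check on "funmhpyhuuborg": → "bfghhmnopruuuy" → "byfuguhuhrmpno" ✓)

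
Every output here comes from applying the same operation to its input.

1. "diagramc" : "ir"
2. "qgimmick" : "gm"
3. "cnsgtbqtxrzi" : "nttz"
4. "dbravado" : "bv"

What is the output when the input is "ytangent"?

The pattern: delete the last character, then keep one character in every 3, starting at position 2 (positions 2nd, 5th, 8th, ...).
Doing the same to "ytangent": "tg".

tg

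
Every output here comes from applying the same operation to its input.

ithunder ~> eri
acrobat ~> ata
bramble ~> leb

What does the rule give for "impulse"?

Rule — move the first character to the end, then keep only the last 3 characters.
Applying both steps to "impulse": "mpulsei", then "sei".

sei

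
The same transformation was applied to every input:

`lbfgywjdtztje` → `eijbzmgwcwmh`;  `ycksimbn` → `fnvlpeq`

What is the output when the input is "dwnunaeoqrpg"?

zqxqdhrtusj

Each output is the input with this applied: shift every letter 3 places forward in the alphabet (wrapping around), then delete the first character.
On "dwnunaeoqrpg": the first step gives "gzqxqdhrtusj", and the second then gives "zqxqdhrtusj".
(Check on "lbfgywjdtztje": → "oeijbzmgwcwmh" → "eijbzmgwcwmh" ✓)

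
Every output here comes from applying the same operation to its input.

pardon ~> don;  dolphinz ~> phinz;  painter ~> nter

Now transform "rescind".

cind

Looking at the pairs, the operation is to delete the first 3 characters.
Doing the same to "rescind": "cind".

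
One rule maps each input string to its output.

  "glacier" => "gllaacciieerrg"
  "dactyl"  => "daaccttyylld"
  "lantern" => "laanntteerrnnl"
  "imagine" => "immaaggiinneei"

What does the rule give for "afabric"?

affaabbrriicca

The transformation: double every character, then move the first character to the end.
On "afabric": the first step gives "aaffaabbrriicc", and the second then gives "affaabbrriicca".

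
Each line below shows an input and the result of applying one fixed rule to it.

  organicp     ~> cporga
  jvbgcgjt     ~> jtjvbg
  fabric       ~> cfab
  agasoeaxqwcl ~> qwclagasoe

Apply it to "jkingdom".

omjkin

Rule — swap the front and back halves of the string, then delete the first 2 characters.
Applying both steps to "jkingdom": "gdomjkin", then "omjkin".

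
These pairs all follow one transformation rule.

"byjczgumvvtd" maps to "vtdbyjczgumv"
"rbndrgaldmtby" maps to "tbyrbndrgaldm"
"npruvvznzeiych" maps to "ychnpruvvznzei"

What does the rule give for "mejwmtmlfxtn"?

xtnmejwmtmlf

In each case the input is transformed by: move the last 3 characters to the front (rotate right by 3).
For "mejwmtmlfxtn" the result is "xtnmejwmtmlf".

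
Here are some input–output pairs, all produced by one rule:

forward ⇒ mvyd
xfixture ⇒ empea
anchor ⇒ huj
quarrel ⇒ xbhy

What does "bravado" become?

In each case the input is transformed by: shift every letter 7 places forward in the alphabet (wrapping around), then delete the last 3 characters.
Starting from "bravado": after the first operation, "iyhchkv"; after the second, "iyhc".

iyhc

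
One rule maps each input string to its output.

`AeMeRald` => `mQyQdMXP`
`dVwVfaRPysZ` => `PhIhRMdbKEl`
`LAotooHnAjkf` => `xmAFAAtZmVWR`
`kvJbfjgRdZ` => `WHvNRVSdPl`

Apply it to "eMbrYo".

QyNDkA

Looking at the pairs, the operation is to flip the case of every letter, then shift every letter 12 places forward in the alphabet (wrapping around).
Starting from "eMbrYo": after the first operation, "EmBRyO"; after the second, "QyNDkA".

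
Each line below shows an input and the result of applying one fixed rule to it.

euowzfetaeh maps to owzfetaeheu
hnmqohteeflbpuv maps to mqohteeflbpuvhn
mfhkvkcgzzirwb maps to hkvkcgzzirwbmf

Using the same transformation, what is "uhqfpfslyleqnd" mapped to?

qfpfslyleqnduh

Rule — move the first 2 characters to the end (rotate left by 2).
Applying that to "uhqfpfslyleqnd" gives "qfpfslyleqnduh".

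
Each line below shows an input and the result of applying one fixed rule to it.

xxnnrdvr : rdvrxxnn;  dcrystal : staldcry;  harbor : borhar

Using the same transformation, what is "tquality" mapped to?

Rule — swap the front and back halves of the string.
Applying that to "tquality" gives "litytqua".

litytqua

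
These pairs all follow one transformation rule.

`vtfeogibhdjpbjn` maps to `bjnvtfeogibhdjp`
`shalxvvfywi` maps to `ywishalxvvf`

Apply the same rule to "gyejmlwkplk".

In each case the input is transformed by: move the last 3 characters to the front (rotate right by 3).
"gyejmlwkplk" → "plkgyejmlwk".

plkgyejmlwk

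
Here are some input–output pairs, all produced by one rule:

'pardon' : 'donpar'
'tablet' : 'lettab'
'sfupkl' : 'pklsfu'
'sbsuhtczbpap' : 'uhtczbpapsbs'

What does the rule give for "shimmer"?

The rule is to move the first 3 characters to the end (rotate left by 3).
"shimmer" → "mmershi".

mmershi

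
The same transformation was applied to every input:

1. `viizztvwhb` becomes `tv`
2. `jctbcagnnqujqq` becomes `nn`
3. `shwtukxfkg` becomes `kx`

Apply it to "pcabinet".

in

Each output is the input with this applied: swap the front and back halves of the string, then keep only the first 2 characters.
"pcabinet" → "in".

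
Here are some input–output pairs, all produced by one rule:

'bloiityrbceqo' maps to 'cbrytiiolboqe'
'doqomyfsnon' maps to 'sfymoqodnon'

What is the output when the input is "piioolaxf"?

looiipfxa

The rule is to move the last 3 characters to the front (rotate right by 3), then reverse the string.
For "piioolaxf", step one produces "axfpiiool"; step two turns that into "looiipfxa".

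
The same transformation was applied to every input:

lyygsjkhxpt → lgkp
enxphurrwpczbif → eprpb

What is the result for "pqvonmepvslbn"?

poesn

The rule is to keep one character in every 3, starting at position 1 (positions 1st, 4th, 7th, ...).
Doing the same to "pqvonmepvslbn": "poesn".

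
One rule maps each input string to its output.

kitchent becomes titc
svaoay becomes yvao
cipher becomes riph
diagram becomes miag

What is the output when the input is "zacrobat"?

tacr

Rule — swap the first and last characters, then keep only the first 4 characters.
For "zacrobat", step one produces "tacrobaz"; step two turns that into "tacr".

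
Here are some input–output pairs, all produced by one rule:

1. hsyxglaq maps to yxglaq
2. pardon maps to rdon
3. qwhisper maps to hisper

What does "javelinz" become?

The rule is to delete the first 2 characters.
For "javelinz" the result is "velinz".

velinz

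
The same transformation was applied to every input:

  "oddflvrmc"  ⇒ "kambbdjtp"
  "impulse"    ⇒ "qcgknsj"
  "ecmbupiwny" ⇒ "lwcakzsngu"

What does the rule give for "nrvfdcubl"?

What's happening: move the last 2 characters to the front (rotate right by 2), then shift every letter 2 places backward in the alphabet (wrapping around).
"nrvfdcubl" → "zjlptdbas".
(Check on "oddflvrmc": → "mcoddflvr" → "kambbdjtp" ✓)

zjlptdbas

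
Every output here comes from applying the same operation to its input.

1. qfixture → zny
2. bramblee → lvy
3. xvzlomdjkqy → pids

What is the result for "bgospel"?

In each case the input is transformed by: shift every letter 6 places backward in the alphabet (wrapping around), then keep one character in every 3, starting at position 2 (positions 2nd, 5th, 8th, ...).
For "bgospel", step one produces "vaimjyf"; step two turns that into "aj".

aj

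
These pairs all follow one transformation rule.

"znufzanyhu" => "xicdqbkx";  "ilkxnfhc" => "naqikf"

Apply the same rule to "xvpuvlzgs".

Each output is the input with this applied: shift every letter 3 places forward in the alphabet (wrapping around), then delete the first 2 characters.
Applying both steps to "xvpuvlzgs": "aysxyocjv", then "sxyocjv".

sxyocjv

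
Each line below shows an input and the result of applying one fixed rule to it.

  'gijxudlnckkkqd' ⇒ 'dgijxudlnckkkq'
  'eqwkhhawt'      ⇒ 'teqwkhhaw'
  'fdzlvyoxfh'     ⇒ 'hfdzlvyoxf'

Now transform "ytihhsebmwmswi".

iytihhsebmwmsw

In each case the input is transformed by: move the last character to the front.
On "ytihhsebmwmswi" that produces "iytihhsebmwmsw".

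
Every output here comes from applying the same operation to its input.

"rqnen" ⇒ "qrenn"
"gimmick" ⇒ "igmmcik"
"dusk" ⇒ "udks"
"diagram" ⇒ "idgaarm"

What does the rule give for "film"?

What's happening: swap each adjacent pair of characters (1↔2, 3↔4, ...).
Doing the same to "film": "ifml".

ifml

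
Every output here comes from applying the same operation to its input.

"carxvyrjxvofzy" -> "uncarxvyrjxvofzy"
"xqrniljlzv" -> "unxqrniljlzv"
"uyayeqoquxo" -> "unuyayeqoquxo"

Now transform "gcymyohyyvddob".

In each case the input is transformed by: prepend "un".
"gcymyohyyvddob" → "ungcymyohyyvddob".

ungcymyohyyvddob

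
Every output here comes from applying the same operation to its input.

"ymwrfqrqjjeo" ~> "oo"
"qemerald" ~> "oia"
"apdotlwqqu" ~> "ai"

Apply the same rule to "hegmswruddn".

eoaa

What's happening: shift every letter 3 places backward in the alphabet (wrapping around), then keep only the vowels.
"hegmswruddn" → "eoaa".
(Check on "ymwrfqrqjjeo": → "vjtocnonggbl" → "oo" ✓)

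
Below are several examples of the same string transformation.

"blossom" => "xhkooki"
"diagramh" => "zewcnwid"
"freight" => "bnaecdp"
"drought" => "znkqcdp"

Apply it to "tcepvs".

What's happening: shift every letter 4 places backward in the alphabet (wrapping around).
Doing the same to "tcepvs": "pyalro".

pyalro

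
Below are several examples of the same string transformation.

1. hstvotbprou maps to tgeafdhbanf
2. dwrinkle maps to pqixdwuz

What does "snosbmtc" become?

Each output is the input with this applied: take characters alternately from the front and the back (1st, last, 2nd, 2nd-last, ...), then shift every letter 12 places forward in the alphabet (wrapping around).
Starting from "snosbmtc": after the first operation, "scntomsb"; after the second, "eozfayen".

eozfayen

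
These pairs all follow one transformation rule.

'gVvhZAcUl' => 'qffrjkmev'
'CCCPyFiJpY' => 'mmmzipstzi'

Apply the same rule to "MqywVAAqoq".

waigfkkaya

Each output is the input with this applied: shift every letter 10 places forward in the alphabet (wrapping around), then convert every letter to lowercase.
Applying that to "MqywVAAqoq" gives "waigfkkaya".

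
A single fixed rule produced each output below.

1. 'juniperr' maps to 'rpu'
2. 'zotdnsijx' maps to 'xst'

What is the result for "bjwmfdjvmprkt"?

Looking at the pairs, the operation is to reverse the string, then keep one character in every 3, starting at position 1 (positions 1st, 4th, 7th, ...).
So "bjwmfdjvmprkt" becomes "tpjmb".

tpjmb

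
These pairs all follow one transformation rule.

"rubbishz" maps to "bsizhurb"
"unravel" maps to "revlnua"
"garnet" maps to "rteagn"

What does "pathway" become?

tawyaph

Looking at the pairs, the operation is to swap each adjacent pair of characters (1↔2, 3↔4, ...), then move the first 3 characters to the end (rotate left by 3).
For "pathway" the result is "tawyaph".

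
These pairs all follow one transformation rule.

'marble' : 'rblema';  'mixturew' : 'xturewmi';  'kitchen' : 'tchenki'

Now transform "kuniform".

niformku

Rule — move the first 2 characters to the end (rotate left by 2).
On "kuniform" that produces "niformku".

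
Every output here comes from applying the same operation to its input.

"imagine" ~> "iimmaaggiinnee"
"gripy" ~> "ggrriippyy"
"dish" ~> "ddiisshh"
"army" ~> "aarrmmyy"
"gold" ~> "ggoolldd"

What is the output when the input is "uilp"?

The transformation: double every character.
Doing the same to "uilp": "uuiillpp".

uuiillpp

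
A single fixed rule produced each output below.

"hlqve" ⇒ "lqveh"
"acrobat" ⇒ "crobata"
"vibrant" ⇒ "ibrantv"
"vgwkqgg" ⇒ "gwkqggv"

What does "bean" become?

eanb

The rule is to move the first character to the end.
On "bean" that produces "eanb".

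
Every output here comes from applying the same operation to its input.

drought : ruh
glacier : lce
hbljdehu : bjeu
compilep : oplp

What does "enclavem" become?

The transformation: keep every other character starting from the second (positions 2nd, 4th, 6th, ...).
So "enclavem" becomes "nlvm".

nlvm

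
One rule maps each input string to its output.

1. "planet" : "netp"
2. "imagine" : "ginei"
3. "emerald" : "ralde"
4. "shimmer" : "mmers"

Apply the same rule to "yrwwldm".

The pattern: move the first character to the end, then delete the first 2 characters.
Applying both steps to "yrwwldm": "rwwldmy", then "wldmy".

wldmy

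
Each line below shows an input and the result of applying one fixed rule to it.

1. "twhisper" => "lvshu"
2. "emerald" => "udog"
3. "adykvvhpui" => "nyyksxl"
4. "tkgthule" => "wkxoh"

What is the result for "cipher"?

khu

The rule is to shift every letter 3 places forward in the alphabet (wrapping around), then delete the first 3 characters.
"cipher" → "flskhu" → "khu".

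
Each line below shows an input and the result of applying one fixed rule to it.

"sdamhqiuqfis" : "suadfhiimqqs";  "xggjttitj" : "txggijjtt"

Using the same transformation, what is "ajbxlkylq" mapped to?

The transformation: sort the characters into alphabetical order, then move the last 2 characters to the front (rotate right by 2).
"ajbxlkylq" → "abjkllqxy" → "xyabjkllq".

xyabjkllq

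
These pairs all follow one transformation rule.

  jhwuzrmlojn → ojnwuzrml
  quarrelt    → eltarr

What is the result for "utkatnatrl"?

Each output is the input with this applied: delete the first 2 characters, then move the last 3 characters to the front (rotate right by 3).
On "utkatnatrl": the first step gives "katnatrl", and the second then gives "trlkatna".

trlkatna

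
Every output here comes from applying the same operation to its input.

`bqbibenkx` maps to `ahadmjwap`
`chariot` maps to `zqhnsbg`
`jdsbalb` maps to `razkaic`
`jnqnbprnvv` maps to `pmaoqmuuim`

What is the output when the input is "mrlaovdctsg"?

In each case the input is transformed by: shift every letter 1 place backward in the alphabet (wrapping around), then move the first 2 characters to the end (rotate left by 2).
Starting from "mrlaovdctsg": after the first operation, "lqkznucbsrf"; after the second, "kznucbsrflq".

kznucbsrflq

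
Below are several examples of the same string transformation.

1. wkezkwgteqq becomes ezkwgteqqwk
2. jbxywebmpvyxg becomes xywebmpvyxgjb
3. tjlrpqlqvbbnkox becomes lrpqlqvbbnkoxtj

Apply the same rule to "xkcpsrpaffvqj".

What's happening: move the first 2 characters to the end (rotate left by 2).
Doing the same to "xkcpsrpaffvqj": "cpsrpaffvqjxk".

cpsrpaffvqjxk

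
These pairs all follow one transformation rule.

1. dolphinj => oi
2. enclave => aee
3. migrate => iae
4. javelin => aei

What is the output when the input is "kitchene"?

iee

Each output is the input with this applied: move the first character to the end, then keep only the vowels.
On "kitchene" that produces "iee".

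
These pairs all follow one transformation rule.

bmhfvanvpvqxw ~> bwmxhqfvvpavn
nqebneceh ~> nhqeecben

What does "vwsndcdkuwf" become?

vfwwsunkddc

Each output is the input with this applied: take characters alternately from the front and the back (1st, last, 2nd, 2nd-last, ...).
On "vwsndcdkuwf" that produces "vfwwsunkddc".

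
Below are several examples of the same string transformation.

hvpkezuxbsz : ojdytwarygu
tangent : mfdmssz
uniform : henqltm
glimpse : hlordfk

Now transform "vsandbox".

zmcanwur

Each output is the input with this applied: shift every letter 1 place backward in the alphabet (wrapping around), then move the first 2 characters to the end (rotate left by 2).
For "vsandbox" the result is "zmcanwur".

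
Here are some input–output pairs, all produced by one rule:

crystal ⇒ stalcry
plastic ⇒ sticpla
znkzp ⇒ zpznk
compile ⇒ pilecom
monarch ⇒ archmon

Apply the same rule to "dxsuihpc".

Looking at the pairs, the operation is to move the first 3 characters to the end (rotate left by 3).
For "dxsuihpc" the result is "uihpcdxs".

uihpcdxs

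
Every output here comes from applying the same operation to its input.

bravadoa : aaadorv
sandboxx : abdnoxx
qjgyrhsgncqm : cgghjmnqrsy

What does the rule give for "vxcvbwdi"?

The transformation: delete the first character, then sort the characters into alphabetical order.
Starting from "vxcvbwdi": after the first operation, "xcvbwdi"; after the second, "bcdivwx".

bcdivwx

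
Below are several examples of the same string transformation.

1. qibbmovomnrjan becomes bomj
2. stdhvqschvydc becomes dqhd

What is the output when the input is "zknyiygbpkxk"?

nypk

In each case the input is transformed by: keep one character in every 3, starting at position 3 (positions 3rd, 6th, 9th, ...).
Doing the same to "zknyiygbpkxk": "nypk".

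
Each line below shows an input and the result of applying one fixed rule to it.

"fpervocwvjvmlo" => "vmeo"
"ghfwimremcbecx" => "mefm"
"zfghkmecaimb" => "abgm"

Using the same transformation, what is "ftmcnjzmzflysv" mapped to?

zymj

The rule is to keep one character in every 3, starting at position 3 (positions 3rd, 6th, 9th, ...), then move the first 2 characters to the end (rotate left by 2).
Working it through for "ftmcnjzmzflysv": intermediate "mjzy", final "zymj".
(Check on "zfghkmecaimb": → "gmab" → "abgm" ✓)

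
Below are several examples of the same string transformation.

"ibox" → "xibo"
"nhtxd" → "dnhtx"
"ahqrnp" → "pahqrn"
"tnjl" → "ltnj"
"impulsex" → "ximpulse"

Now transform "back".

kbac

Looking at the pairs, the operation is to move the last character to the front.
For "back" the result is "kbac".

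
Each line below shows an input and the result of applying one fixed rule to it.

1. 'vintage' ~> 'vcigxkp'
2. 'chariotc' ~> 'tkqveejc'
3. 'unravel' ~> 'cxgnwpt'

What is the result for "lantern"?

What's happening: move the first 3 characters to the end (rotate left by 3), then shift every letter 2 places forward in the alphabet (wrapping around).
On "lantern": the first step gives "ternlan", and the second then gives "vgtpncp".

vgtpncp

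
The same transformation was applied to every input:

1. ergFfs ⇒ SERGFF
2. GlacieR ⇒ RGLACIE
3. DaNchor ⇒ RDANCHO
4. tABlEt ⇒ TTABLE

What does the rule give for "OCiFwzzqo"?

Each output is the input with this applied: move the last character to the front, then convert every letter to uppercase.
"OCiFwzzqo" → "OOCIFWZZQ".

OOCIFWZZQ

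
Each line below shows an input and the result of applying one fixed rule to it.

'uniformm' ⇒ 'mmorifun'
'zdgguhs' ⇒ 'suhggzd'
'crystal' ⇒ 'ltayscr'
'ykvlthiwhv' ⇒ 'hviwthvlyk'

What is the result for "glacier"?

rieacgl

What's happening: swap each adjacent pair of characters (1↔2, 3↔4, ...), then reverse the string.
On "glacier" that produces "rieacgl".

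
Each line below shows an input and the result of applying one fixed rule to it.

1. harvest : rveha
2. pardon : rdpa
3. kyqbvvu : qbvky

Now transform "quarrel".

arrqu

In each case the input is transformed by: delete the last 2 characters, then move the first 2 characters to the end (rotate left by 2).
On "quarrel": the first step gives "quarr", and the second then gives "arrqu".
(Check on "pardon": → "pard" → "rdpa" ✓)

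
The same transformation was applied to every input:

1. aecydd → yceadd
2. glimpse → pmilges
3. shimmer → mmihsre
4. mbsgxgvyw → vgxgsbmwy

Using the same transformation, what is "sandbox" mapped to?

bdnasxo

In each case the input is transformed by: move the last 2 characters to the front (rotate right by 2), then reverse the string.
On "sandbox": the first step gives "oxsandb", and the second then gives "bdnasxo".
(Check on "shimmer": → "ershimm" → "mmihsre" ✓)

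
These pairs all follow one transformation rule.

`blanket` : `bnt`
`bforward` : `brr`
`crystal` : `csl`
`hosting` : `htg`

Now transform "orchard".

Rule — keep one character in every 3, starting at position 1 (positions 1st, 4th, 7th, ...).
Applying that to "orchard" gives "ohd".

ohd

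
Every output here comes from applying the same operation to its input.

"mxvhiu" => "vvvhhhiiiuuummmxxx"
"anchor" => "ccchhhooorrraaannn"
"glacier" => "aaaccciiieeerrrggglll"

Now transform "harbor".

rrrbbbooorrrhhhaaa

In each case the input is transformed by: move the first 2 characters to the end (rotate left by 2), then repeat every character 3 times.
On "harbor": the first step gives "rborha", and the second then gives "rrrbbbooorrrhhhaaa".
(Check on "glacier": → "aciergl" → "aaaccciiieeerrrggglll" ✓)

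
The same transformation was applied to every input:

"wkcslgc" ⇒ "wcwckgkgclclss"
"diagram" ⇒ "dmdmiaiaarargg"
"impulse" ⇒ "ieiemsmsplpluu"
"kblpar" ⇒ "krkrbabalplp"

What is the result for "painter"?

In each case the input is transformed by: double every character, then take characters alternately from the front and the back (1st, last, 2nd, 2nd-last, ...).
For "painter", step one produces "ppaaiinntteerr"; step two turns that into "prpraeaeititnn".
(Check on "impulse": → "iimmppuullssee" → "ieiemsmsplpluu" ✓)

prpraeaeititnn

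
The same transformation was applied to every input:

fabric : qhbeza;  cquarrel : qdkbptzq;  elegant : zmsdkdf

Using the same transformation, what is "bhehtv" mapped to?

Each output is the input with this applied: shift every letter 1 place backward in the alphabet (wrapping around), then move the last 3 characters to the front (rotate right by 3).
"bhehtv" → "agdgsu" → "gsuagd".

gsuagd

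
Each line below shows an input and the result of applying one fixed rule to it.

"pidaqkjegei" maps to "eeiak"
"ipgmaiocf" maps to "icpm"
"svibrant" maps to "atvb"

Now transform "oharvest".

ethr

The rule is to keep every other character starting from the second (positions 2nd, 4th, 6th, ...), then move the last 2 characters to the front (rotate right by 2).
On "oharvest": the first step gives "hret", and the second then gives "ethr".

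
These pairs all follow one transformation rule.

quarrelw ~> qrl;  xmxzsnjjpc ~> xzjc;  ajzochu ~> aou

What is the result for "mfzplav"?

mpv

Rule — keep one character in every 3, starting at position 1 (positions 1st, 4th, 7th, ...).
On "mfzplav" that produces "mpv".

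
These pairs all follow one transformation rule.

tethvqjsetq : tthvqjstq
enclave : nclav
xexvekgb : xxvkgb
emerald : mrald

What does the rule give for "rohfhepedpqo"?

rohfhpdpqo

Each output is the input with this applied: remove every "e".
On "rohfhepedpqo" that produces "rohfhpdpqo".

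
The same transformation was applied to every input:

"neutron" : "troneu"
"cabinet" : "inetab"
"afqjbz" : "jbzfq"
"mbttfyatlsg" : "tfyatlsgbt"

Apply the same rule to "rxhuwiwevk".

Each output is the input with this applied: delete the first character, then move the first 2 characters to the end (rotate left by 2).
Starting from "rxhuwiwevk": after the first operation, "xhuwiwevk"; after the second, "uwiwevkxh".

uwiwevkxh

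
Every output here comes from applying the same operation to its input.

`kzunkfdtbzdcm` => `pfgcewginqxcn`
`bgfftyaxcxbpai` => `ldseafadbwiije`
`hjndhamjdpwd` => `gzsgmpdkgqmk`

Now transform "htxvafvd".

Looking at the pairs, the operation is to reverse the string, then shift every letter 3 places forward in the alphabet (wrapping around).
Working it through for "htxvafvd": intermediate "dvfavxth", final "gyidyawk".

gyidyawk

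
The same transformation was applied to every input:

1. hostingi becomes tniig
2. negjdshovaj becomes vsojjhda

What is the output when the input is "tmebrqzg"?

zrqgb

The pattern: delete the first 3 characters, then sort the characters into reverse alphabetical order.
On "tmebrqzg": the first step gives "brqzg", and the second then gives "zrqgb".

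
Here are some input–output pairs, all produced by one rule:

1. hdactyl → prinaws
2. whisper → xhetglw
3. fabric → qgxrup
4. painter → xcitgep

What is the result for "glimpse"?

xbehtva

In each case the input is transformed by: move the first 2 characters to the end (rotate left by 2), then shift every letter 11 places backward in the alphabet (wrapping around).
Applying both steps to "glimpse": "impsegl", then "xbehtva".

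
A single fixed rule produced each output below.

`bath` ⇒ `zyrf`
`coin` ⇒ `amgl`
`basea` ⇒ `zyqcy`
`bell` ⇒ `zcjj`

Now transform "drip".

Looking at the pairs, the operation is to shift every letter 2 places backward in the alphabet (wrapping around).
So "drip" becomes "bpgn".

bpgn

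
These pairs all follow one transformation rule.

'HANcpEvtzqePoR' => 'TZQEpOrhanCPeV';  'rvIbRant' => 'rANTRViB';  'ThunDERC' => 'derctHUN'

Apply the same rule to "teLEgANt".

GanTTEle

Each output is the input with this applied: flip the case of every letter, then swap the front and back halves of the string.
Starting from "teLEgANt": after the first operation, "TEleGanT"; after the second, "GanTTEle".
(Check on "ThunDERC": → "tHUNderc" → "derctHUN" ✓)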